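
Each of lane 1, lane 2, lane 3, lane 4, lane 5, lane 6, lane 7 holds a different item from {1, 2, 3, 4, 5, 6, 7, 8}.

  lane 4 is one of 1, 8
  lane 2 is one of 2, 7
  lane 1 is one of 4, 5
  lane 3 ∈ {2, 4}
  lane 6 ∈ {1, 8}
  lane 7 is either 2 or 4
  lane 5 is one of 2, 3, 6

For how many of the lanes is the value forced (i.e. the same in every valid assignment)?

lane 3 and lane 7 share exactly the 2 values {2, 4}; by pigeonhole those values go to them, so strike 2, 4 from lane 1, lane 2, lane 5.
lane 1's domain is down to {5}, so lane 1 = 5.
lane 2 must be 7 (only option left).
Determined: lane 1=5, lane 2=7. The other lanes each still have more than one consistent value. That makes 2.

2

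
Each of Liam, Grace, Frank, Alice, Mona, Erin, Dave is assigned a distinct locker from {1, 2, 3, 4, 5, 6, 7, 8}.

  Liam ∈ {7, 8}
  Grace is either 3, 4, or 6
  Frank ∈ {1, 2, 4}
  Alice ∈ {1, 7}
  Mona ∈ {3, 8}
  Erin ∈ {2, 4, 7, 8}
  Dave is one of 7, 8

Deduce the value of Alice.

Among the 7 variables, 6 fits only Grace (and all 7 values in {1, 2, 3, 4, 6, 7, 8} must be used), so Grace = 6.
The 6 still-open variables together cover exactly {1, 2, 3, 4, 7, 8} — 6 values for 6 variables — and 3 appears only in Mona's list, so Mona = 3.
Liam and Dave share exactly the 2 values {7, 8}; by pigeonhole those values go to them, so strike 7, 8 from Alice, Erin.
So Alice = 1.

1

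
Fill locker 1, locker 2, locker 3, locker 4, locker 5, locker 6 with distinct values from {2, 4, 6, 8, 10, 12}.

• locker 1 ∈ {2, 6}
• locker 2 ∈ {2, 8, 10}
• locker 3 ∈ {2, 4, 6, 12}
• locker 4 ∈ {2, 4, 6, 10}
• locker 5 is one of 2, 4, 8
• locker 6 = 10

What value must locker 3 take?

12

locker 6 must be 10 (only option left). Remove 10 from locker 2, locker 4.
Among the 5 still-open variables, 12 fits only locker 3 (and all 5 values in {2, 4, 6, 8, 12} must be used), so locker 3 = 12.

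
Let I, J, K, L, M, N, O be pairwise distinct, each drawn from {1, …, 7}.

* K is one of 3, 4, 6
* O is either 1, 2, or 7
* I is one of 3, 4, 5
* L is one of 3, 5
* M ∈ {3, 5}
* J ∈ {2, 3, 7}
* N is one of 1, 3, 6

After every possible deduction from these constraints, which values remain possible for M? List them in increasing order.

3, 5

The 2 variables L and M are confined to {3, 5}, which locks those values in; drop them from I, J, K, N.
I's domain is down to {4}, so I = 4. Remove 4 from K.
That leaves K = 6. Strike 6 from N.
N has just one choice, so N = 1. So O can't be 1.
No further eliminations apply; M can still be any of 3, 5.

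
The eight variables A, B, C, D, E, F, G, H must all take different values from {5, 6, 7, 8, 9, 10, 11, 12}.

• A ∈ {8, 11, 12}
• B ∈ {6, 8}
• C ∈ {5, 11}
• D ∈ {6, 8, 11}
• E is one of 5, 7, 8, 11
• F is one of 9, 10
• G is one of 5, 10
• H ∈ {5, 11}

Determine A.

12

The 8 variables together cover exactly {5, 6, 7, 8, 9, 10, 11, 12} — 8 values for 8 variables — and 7 appears only in E's list, so E = 7.
The 7 still-open variables together cover exactly {5, 6, 8, 9, 10, 11, 12} — 7 values for 7 variables — and 9 appears only in F's list, so F = 9.
The 6 still-open variables draw from only 6 values {5, 6, 8, 10, 11, 12}, so each is used; only G can be 10, hence G = 10.
The 5 still-open variables together cover exactly {5, 6, 8, 11, 12} — 5 values for 5 variables — and 12 appears only in A's list, so A = 12.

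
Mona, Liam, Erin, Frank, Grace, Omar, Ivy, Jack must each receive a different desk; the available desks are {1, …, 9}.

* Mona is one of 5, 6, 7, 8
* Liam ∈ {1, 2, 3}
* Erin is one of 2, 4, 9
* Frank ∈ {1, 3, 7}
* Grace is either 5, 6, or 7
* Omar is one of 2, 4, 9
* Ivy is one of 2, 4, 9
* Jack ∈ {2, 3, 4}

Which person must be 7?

Erin, Omar, Ivy share exactly the 3 values {2, 4, 9}; by pigeonhole those values go to them, so strike 2, 4, 9 from Liam, Jack.
Jack has just one choice, so Jack = 3. Eliminate 3 elsewhere: Liam, Frank.
Liam's domain is down to {1}, so Liam = 1. Strike 1 from Frank.
So 7 goes to Frank.

Frank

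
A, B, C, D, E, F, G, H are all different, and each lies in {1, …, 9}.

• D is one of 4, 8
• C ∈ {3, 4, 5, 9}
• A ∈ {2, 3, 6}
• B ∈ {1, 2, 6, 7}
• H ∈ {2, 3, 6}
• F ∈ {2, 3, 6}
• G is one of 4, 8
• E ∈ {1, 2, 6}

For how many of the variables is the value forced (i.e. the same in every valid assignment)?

2

D and G share exactly the 2 values {4, 8}; by pigeonhole those values go to them, so strike 4, 8 from C.
A, F, H share exactly the 3 values {2, 3, 6}; by pigeonhole those values go to them, so strike 2, 3, 6 from B, C, E.
E must be 1 (only option left). So B can't be 1.
B has just one choice, so B = 7.
Determined: B=7, E=1. The other variables each still have more than one consistent value. That makes 2.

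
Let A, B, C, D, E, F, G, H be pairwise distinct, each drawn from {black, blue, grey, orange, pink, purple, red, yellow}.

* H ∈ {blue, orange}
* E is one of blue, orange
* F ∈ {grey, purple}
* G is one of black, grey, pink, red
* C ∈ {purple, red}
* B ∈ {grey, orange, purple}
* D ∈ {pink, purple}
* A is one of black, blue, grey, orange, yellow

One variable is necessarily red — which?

C

The 8 variables draw from only 8 values {black, blue, grey, orange, pink, purple, red, yellow}, so each is used; only A can be yellow, hence A = yellow.
Among the 7 still-open variables, black fits only G (and all 7 values in {black, blue, grey, orange, pink, purple, red} must be used), so G = black.
The 6 still-open variables draw from only 6 values {blue, grey, orange, pink, purple, red}, so each is used; only D can be pink, hence D = pink.
The 5 still-open variables draw from only 5 values {blue, grey, orange, purple, red}, so each is used; only C can be red, hence C = red.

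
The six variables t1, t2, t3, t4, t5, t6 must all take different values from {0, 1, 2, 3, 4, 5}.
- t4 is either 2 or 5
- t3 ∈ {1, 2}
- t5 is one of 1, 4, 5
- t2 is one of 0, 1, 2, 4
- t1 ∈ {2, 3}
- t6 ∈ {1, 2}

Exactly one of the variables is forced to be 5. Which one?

t4

The 6 variables draw from only 6 values {0, 1, 2, 3, 4, 5}, so each is used; only t2 can be 0, hence t2 = 0.
The 5 still-open variables draw from only 5 values {1, 2, 3, 4, 5}, so each is used; only t1 can be 3, hence t1 = 3.
The 4 still-open variables draw from only 4 values {1, 2, 4, 5}, so each is used; only t5 can be 4, hence t5 = 4.
The 3 still-open variables draw from only 3 values {1, 2, 5}, so each is used; only t4 can be 5, hence t4 = 5.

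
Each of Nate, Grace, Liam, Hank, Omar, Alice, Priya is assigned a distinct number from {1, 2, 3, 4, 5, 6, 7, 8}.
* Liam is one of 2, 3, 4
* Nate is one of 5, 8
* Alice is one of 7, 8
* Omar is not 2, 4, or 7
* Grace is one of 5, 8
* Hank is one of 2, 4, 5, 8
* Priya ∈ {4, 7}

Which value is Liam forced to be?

3

The 2 variables Nate and Grace are confined to {5, 8}, which locks those values in; drop them from Hank, Omar, Alice.
Alice has just one choice, so Alice = 7. Strike 7 from Priya.
Priya's domain is down to {4}, so Priya = 4. Remove 4 from Liam, Hank.
That leaves Hank = 2. Remove 2 from Liam.
So Liam = 3.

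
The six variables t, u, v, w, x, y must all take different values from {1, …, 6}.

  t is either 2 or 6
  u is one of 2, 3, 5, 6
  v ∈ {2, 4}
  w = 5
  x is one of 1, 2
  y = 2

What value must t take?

6

w's domain is down to {5}, so w = 5. Eliminate 5 elsewhere: u.
y's domain is down to {2}, so y = 2. Remove 2 from t, u, v, x.
So t = 6.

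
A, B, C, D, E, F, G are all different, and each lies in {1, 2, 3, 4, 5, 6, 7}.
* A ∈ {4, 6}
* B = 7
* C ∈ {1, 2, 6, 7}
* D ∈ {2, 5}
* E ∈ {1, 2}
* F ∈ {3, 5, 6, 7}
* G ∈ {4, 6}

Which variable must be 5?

B must be 7 (only option left). Eliminate 7 elsewhere: C, F.
The 6 still-open variables together cover exactly {1, 2, 3, 4, 5, 6} — 6 values for 6 variables — and 3 appears only in F's list, so F = 3.
The 5 still-open variables draw from only 5 values {1, 2, 4, 5, 6}, so each is used; only D can be 5, hence D = 5.

D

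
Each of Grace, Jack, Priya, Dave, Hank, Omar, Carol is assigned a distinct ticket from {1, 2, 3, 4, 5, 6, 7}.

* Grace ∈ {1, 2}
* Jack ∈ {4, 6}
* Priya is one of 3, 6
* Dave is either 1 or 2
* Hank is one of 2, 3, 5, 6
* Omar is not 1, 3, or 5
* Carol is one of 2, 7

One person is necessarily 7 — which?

Carol

The 7 variables together cover exactly {1, 2, 3, 4, 5, 6, 7} — 7 values for 7 variables — and 5 appears only in Hank's list, so Hank = 5.
The 6 still-open variables together cover exactly {1, 2, 3, 4, 6, 7} — 6 values for 6 variables — and 3 appears only in Priya's list, so Priya = 3.
The 2 variables Grace and Dave are confined to {1, 2}, which locks those values in; drop them from Omar, Carol.
So 7 goes to Carol.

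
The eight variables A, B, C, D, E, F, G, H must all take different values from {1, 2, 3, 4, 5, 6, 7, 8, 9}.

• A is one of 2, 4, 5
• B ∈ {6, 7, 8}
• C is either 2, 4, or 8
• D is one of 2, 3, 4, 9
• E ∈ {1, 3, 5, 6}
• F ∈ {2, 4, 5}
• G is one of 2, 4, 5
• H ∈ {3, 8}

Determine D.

9

A, F, G between them cover only {2, 4, 5} — a naked triple. Remove those values from C, D, E.
That leaves C = 8. Eliminate 8 elsewhere: B, H.
H's domain is down to {3}, so H = 3. Remove 3 from D, E.
So D = 9.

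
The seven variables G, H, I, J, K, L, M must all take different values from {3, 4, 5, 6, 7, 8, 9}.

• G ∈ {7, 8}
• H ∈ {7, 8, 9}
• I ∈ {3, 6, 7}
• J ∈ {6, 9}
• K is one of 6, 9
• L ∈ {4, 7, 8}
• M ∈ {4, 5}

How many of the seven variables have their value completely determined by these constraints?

3

The 7 variables together cover exactly {3, 4, 5, 6, 7, 8, 9} — 7 values for 7 variables — and 3 appears only in I's list, so I = 3.
Among the 6 still-open variables, 5 fits only M (and all 6 values in {4, 5, 6, 7, 8, 9} must be used), so M = 5.
The 5 still-open variables draw from only 5 values {4, 6, 7, 8, 9}, so each is used; only L can be 4, hence L = 4.
J and K share exactly the 2 values {6, 9}; by pigeonhole those values go to them, so strike 6, 9 from H.
Determined: I=3, L=4, M=5. The other variables each still have more than one consistent value. That makes 3.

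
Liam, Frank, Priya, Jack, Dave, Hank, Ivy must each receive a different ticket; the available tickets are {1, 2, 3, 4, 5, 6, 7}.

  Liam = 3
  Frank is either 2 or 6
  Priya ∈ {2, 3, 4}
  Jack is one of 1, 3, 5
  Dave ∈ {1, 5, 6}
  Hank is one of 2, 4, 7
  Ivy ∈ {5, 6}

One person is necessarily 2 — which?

Frank

Liam must be 3 (only option left). So Priya, Jack can't be 3.
The 6 still-open variables draw from only 6 values {1, 2, 4, 5, 6, 7}, so each is used; only Hank can be 7, hence Hank = 7.
Among the 5 still-open variables, 4 fits only Priya (and all 5 values in {1, 2, 4, 5, 6} must be used), so Priya = 4.
The 4 still-open variables draw from only 4 values {1, 2, 5, 6}, so each is used; only Frank can be 2, hence Frank = 2.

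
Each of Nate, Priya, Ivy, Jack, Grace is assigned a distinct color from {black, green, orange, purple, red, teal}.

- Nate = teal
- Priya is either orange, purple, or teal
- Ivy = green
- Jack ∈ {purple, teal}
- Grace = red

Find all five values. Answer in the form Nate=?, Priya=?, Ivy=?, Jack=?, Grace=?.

Nate must be teal (only option left). Strike teal from Priya, Jack.
Ivy must be green (only option left).
Jack must be purple (only option left). Strike purple from Priya.
Grace must be red (only option left).
That leaves Priya = orange.

Nate=teal, Priya=orange, Ivy=green, Jack=purple, Grace=red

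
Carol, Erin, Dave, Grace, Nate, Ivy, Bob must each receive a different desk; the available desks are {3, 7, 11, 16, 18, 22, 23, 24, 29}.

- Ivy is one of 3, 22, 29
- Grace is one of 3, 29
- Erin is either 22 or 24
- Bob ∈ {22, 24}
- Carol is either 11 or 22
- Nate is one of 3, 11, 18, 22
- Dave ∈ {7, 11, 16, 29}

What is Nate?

18

Erin and Bob share exactly the 2 values {22, 24}; by pigeonhole those values go to them, so strike 22, 24 from Carol, Nate, Ivy.
That leaves Carol = 11. Eliminate 11 elsewhere: Dave, Nate.
Grace and Ivy between them cover only {3, 29} — a naked pair. Remove those values from Dave, Nate.
So Nate = 18.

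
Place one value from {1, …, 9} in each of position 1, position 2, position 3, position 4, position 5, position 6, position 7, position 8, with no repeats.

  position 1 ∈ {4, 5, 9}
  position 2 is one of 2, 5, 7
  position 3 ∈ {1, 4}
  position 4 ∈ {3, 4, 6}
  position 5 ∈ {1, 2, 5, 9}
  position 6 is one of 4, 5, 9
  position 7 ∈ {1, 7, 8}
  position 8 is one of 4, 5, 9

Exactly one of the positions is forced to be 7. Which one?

position 1, position 6, position 8 share exactly the 3 values {4, 5, 9}; by pigeonhole those values go to them, so strike 4, 5, 9 from position 2, position 3, position 4, position 5.
position 3's domain is down to {1}, so position 3 = 1. Eliminate 1 elsewhere: position 5, position 7.
position 5's domain is down to {2}, so position 5 = 2. Eliminate 2 elsewhere: position 2.
So 7 goes to position 2.

position 2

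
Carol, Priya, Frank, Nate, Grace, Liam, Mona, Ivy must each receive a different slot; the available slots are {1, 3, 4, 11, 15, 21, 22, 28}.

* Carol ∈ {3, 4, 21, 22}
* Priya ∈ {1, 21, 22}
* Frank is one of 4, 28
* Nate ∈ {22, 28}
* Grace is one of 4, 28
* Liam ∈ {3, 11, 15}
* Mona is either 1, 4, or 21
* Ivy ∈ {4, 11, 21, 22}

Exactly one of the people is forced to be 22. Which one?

Nate

The 8 variables draw from only 8 values {1, 3, 4, 11, 15, 21, 22, 28}, so each is used; only Liam can be 15, hence Liam = 15.
The 7 still-open variables draw from only 7 values {1, 3, 4, 11, 21, 22, 28}, so each is used; only Carol can be 3, hence Carol = 3.
The 6 still-open variables together cover exactly {1, 4, 11, 21, 22, 28} — 6 values for 6 variables — and 11 appears only in Ivy's list, so Ivy = 11.
Frank and Grace between them cover only {4, 28} — a naked pair. Remove those values from Nate, Mona.
So 22 goes to Nate.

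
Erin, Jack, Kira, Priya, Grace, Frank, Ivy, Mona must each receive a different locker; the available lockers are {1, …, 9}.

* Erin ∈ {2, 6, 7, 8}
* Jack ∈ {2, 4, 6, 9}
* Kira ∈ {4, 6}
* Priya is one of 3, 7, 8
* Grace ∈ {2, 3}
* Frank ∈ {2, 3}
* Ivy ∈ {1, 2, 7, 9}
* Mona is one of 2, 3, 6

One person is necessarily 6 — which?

Mona

The 8 variables draw from only 8 values {1, 2, 3, 4, 6, 7, 8, 9}, so each is used; only Ivy can be 1, hence Ivy = 1.
Among the 7 still-open variables, 9 fits only Jack (and all 7 values in {2, 3, 4, 6, 7, 8, 9} must be used), so Jack = 9.
The 6 still-open variables together cover exactly {2, 3, 4, 6, 7, 8} — 6 values for 6 variables — and 4 appears only in Kira's list, so Kira = 4.
Grace and Frank share exactly the 2 values {2, 3}; by pigeonhole those values go to them, so strike 2, 3 from Erin, Priya, Mona.
So 6 goes to Mona.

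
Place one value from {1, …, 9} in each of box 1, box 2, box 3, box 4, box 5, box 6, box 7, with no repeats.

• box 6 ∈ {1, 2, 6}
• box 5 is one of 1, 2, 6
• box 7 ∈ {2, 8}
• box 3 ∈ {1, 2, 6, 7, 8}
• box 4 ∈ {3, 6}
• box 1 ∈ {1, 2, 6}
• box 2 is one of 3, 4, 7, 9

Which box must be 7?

box 3

box 1, box 5, box 6 share exactly the 3 values {1, 2, 6}; by pigeonhole those values go to them, so strike 1, 2, 6 from box 3, box 4, box 7.
box 4 has just one choice, so box 4 = 3. So box 2 can't be 3.
box 7's domain is down to {8}, so box 7 = 8. Strike 8 from box 3.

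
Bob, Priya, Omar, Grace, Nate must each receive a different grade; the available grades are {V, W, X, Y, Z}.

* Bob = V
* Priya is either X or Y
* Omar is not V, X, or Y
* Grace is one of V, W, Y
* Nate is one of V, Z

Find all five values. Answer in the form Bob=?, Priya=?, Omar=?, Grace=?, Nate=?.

Bob=V, Priya=X, Omar=W, Grace=Y, Nate=Z

Bob has just one choice, so Bob = V. Eliminate V elsewhere: Grace, Nate.
Nate's domain is down to {Z}, so Nate = Z. Eliminate Z elsewhere: Omar.
That leaves Omar = W. Strike W from Grace.
Grace must be Y (only option left). So Priya can't be Y.
Priya's domain is down to {X}, so Priya = X.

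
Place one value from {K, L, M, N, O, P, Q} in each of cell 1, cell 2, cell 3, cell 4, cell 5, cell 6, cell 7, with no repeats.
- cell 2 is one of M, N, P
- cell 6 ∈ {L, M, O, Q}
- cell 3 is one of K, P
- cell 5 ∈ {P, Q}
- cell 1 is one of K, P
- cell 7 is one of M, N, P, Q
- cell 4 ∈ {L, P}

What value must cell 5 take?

Among the 7 variables, O fits only cell 6 (and all 7 values in {K, L, M, N, O, P, Q} must be used), so cell 6 = O.
The 6 still-open variables draw from only 6 values {K, L, M, N, P, Q}, so each is used; only cell 4 can be L, hence cell 4 = L.
cell 1 and cell 3 share exactly the 2 values {K, P}; by pigeonhole those values go to them, so strike K, P from cell 2, cell 5, cell 7.
So cell 5 = Q.

Q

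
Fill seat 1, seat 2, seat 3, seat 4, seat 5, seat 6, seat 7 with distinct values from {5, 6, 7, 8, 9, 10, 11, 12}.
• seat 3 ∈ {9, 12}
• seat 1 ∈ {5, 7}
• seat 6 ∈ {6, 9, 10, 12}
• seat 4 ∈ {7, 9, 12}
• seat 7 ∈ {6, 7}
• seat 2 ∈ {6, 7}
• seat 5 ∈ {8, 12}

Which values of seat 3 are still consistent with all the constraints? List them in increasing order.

The 7 variables together cover exactly {5, 6, 7, 8, 9, 10, 12} — 7 values for 7 variables — and 5 appears only in seat 1's list, so seat 1 = 5.
The 6 still-open variables together cover exactly {6, 7, 8, 9, 10, 12} — 6 values for 6 variables — and 8 appears only in seat 5's list, so seat 5 = 8.
The 5 still-open variables draw from only 5 values {6, 7, 9, 10, 12}, so each is used; only seat 6 can be 10, hence seat 6 = 10.
seat 2 and seat 7 share exactly the 2 values {6, 7}; by pigeonhole those values go to them, so strike 6, 7 from seat 4.
No further eliminations apply; seat 3 can still be any of 9, 12.

9, 12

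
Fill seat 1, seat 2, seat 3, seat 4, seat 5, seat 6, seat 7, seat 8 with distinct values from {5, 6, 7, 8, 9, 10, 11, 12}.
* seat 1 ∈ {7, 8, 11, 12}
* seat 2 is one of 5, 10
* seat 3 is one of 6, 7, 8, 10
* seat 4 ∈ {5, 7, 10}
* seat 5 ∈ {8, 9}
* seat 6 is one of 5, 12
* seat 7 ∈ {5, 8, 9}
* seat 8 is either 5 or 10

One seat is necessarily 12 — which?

Among the 8 variables, 6 fits only seat 3 (and all 8 values in {5, 6, 7, 8, 9, 10, 11, 12} must be used), so seat 3 = 6.
Among the 7 still-open variables, 11 fits only seat 1 (and all 7 values in {5, 7, 8, 9, 10, 11, 12} must be used), so seat 1 = 11.
The 6 still-open variables together cover exactly {5, 7, 8, 9, 10, 12} — 6 values for 6 variables — and 7 appears only in seat 4's list, so seat 4 = 7.
The 5 still-open variables draw from only 5 values {5, 8, 9, 10, 12}, so each is used; only seat 6 can be 12, hence seat 6 = 12.

seat 6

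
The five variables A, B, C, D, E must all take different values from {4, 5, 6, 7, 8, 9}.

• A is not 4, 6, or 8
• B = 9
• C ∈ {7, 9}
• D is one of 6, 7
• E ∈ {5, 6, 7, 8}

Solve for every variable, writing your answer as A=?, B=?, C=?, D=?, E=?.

B has just one choice, so B = 9. So A, C can't be 9.
That leaves C = 7. Remove 7 from A, D, E.
D has just one choice, so D = 6. Remove 6 from E.
That leaves A = 5. So E can't be 5.
E must be 8 (only option left).

A=5, B=9, C=7, D=6, E=8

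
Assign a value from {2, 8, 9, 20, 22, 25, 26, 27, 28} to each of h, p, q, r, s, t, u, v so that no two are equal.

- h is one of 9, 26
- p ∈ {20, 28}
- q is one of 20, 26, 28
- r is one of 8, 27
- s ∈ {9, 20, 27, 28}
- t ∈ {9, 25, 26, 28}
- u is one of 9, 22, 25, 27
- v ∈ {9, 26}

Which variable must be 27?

The 8 variables together cover exactly {8, 9, 20, 22, 25, 26, 27, 28} — 8 values for 8 variables — and 8 appears only in r's list, so r = 8.
The 7 still-open variables together cover exactly {9, 20, 22, 25, 26, 27, 28} — 7 values for 7 variables — and 22 appears only in u's list, so u = 22.
The 6 still-open variables draw from only 6 values {9, 20, 25, 26, 27, 28}, so each is used; only t can be 25, hence t = 25.
The 5 still-open variables draw from only 5 values {9, 20, 26, 27, 28}, so each is used; only s can be 27, hence s = 27.

s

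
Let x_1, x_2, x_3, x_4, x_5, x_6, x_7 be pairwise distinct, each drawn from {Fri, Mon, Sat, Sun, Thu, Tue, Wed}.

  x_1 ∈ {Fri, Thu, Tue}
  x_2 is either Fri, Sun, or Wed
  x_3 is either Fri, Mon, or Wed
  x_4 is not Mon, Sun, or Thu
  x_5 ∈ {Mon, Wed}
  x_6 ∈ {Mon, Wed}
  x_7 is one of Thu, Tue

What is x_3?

The 7 variables draw from only 7 values {Fri, Mon, Sat, Sun, Thu, Tue, Wed}, so each is used; only x_4 can be Sat, hence x_4 = Sat.
Among the 6 still-open variables, Sun fits only x_2 (and all 6 values in {Fri, Mon, Sun, Thu, Tue, Wed} must be used), so x_2 = Sun.
The 2 variables x_5 and x_6 are confined to {Mon, Wed}, which locks those values in; drop them from x_3.
So x_3 = Fri.

Fri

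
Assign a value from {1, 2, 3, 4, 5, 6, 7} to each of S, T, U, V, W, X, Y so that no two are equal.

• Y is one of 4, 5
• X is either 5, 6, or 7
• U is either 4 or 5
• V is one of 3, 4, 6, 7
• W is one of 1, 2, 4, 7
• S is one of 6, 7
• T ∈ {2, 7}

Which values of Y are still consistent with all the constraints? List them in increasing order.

The 7 variables draw from only 7 values {1, 2, 3, 4, 5, 6, 7}, so each is used; only W can be 1, hence W = 1.
The 6 still-open variables draw from only 6 values {2, 3, 4, 5, 6, 7}, so each is used; only T can be 2, hence T = 2.
Among the 5 still-open variables, 3 fits only V (and all 5 values in {3, 4, 5, 6, 7} must be used), so V = 3.
U and Y between them cover only {4, 5} — a naked pair. Remove those values from X.
No further eliminations apply; Y can still be any of 4, 5.

4, 5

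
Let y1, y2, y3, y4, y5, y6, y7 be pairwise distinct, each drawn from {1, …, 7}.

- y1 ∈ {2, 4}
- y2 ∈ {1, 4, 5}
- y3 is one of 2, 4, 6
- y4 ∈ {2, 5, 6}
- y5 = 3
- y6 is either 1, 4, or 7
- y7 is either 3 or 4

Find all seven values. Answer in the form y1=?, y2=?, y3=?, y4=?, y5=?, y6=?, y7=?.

y5's domain is down to {3}, so y5 = 3. So y7 can't be 3.
That leaves y7 = 4. Eliminate 4 elsewhere: y1, y2, y3, y6.
y1 has just one choice, so y1 = 2. So y3, y4 can't be 2.
That leaves y3 = 6. So y4 can't be 6.
That leaves y4 = 5. Strike 5 from y2.
y2 has just one choice, so y2 = 1. Remove 1 from y6.
That leaves y6 = 7.

y1=2, y2=1, y3=6, y4=5, y5=3, y6=7, y7=4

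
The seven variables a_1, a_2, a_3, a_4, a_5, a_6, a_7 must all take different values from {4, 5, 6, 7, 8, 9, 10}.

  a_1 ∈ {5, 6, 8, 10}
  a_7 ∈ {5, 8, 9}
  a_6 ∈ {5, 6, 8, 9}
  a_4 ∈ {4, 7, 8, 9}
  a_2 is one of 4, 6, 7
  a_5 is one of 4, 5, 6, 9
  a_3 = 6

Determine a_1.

a_3 must be 6 (only option left). Remove 6 from a_1, a_2, a_5, a_6.
The 6 still-open variables draw from only 6 values {4, 5, 7, 8, 9, 10}, so each is used; only a_1 can be 10, hence a_1 = 10.

10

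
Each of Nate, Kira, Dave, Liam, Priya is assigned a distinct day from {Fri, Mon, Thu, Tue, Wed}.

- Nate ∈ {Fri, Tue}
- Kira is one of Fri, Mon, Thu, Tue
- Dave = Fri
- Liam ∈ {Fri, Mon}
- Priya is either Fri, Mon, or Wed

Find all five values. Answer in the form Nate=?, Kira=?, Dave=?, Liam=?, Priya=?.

Dave must be Fri (only option left). Eliminate Fri elsewhere: Nate, Kira, Liam, Priya.
Liam has just one choice, so Liam = Mon. Eliminate Mon elsewhere: Kira, Priya.
That leaves Priya = Wed.
That leaves Nate = Tue. Remove Tue from Kira.
Kira has just one choice, so Kira = Thu.

Nate=Tue, Kira=Thu, Dave=Fri, Liam=Mon, Priya=Wed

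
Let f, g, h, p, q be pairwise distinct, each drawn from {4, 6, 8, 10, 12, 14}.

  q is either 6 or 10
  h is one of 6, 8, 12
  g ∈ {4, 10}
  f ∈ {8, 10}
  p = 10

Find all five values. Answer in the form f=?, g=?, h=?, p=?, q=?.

f=8, g=4, h=12, p=10, q=6

p has just one choice, so p = 10. Strike 10 from f, g, q.
q has just one choice, so q = 6. Remove 6 from h.
That leaves f = 8. So h can't be 8.
g has just one choice, so g = 4.
h's domain is down to {12}, so h = 12.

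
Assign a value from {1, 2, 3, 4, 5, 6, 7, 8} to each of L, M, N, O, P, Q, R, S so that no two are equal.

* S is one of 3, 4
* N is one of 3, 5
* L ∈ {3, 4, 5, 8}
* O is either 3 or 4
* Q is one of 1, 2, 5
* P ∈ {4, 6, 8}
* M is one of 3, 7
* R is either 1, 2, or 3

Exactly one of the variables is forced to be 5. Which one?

The 8 variables together cover exactly {1, 2, 3, 4, 5, 6, 7, 8} — 8 values for 8 variables — and 6 appears only in P's list, so P = 6.
The 7 still-open variables together cover exactly {1, 2, 3, 4, 5, 7, 8} — 7 values for 7 variables — and 7 appears only in M's list, so M = 7.
The 6 still-open variables together cover exactly {1, 2, 3, 4, 5, 8} — 6 values for 6 variables — and 8 appears only in L's list, so L = 8.
The 2 variables O and S are confined to {3, 4}, which locks those values in; drop them from N, R.
So 5 goes to N.

N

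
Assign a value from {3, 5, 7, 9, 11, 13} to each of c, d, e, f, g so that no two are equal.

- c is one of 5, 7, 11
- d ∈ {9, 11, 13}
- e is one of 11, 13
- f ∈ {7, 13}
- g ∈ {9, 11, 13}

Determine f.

The 5 variables draw from only 5 values {5, 7, 9, 11, 13}, so each is used; only c can be 5, hence c = 5.
The 4 still-open variables together cover exactly {7, 9, 11, 13} — 4 values for 4 variables — and 7 appears only in f's list, so f = 7.

7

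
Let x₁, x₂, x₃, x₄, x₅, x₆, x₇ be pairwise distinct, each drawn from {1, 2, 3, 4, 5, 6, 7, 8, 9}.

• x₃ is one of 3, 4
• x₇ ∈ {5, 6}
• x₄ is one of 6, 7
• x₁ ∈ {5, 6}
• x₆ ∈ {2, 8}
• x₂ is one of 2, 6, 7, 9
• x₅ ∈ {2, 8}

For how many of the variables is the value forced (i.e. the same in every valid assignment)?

x₁ and x₇ between them cover only {5, 6} — a naked pair. Remove those values from x₂, x₄.
x₄ must be 7 (only option left). So x₂ can't be 7.
x₅ and x₆ between them cover only {2, 8} — a naked pair. Remove those values from x₂.
That leaves x₂ = 9.
Determined: x₂=9, x₄=7. The other variables each still have more than one consistent value. That makes 2.

2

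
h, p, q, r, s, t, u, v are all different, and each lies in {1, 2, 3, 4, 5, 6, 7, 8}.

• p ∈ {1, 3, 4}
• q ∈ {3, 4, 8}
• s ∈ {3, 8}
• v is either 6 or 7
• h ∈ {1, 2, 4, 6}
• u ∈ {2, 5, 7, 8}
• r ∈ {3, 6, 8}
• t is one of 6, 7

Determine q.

Among the 8 variables, 5 fits only u (and all 8 values in {1, 2, 3, 4, 5, 6, 7, 8} must be used), so u = 5.
The 7 still-open variables together cover exactly {1, 2, 3, 4, 6, 7, 8} — 7 values for 7 variables — and 2 appears only in h's list, so h = 2.
Among the 6 still-open variables, 1 fits only p (and all 6 values in {1, 3, 4, 6, 7, 8} must be used), so p = 1.
Among the 5 still-open variables, 4 fits only q (and all 5 values in {3, 4, 6, 7, 8} must be used), so q = 4.

4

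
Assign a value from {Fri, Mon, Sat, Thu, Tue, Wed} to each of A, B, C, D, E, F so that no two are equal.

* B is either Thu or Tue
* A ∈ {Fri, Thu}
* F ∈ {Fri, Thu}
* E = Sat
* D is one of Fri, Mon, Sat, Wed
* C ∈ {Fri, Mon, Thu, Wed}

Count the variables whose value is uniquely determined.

2

E has just one choice, so E = Sat. Remove Sat from D.
Among the 5 still-open variables, Tue fits only B (and all 5 values in {Fri, Mon, Thu, Tue, Wed} must be used), so B = Tue.
The 2 variables A and F are confined to {Fri, Thu}, which locks those values in; drop them from C, D.
Determined: B=Tue, E=Sat. The other variables each still have more than one consistent value. That makes 2.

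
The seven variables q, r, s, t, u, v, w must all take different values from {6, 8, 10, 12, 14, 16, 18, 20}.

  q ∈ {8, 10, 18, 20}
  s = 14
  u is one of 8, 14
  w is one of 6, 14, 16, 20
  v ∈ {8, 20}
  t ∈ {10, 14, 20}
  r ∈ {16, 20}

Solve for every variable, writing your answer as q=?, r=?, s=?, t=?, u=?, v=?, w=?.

s has just one choice, so s = 14. Strike 14 from t, u, w.
That leaves u = 8. Eliminate 8 elsewhere: q, v.
v's domain is down to {20}, so v = 20. Remove 20 from q, r, t, w.
r's domain is down to {16}, so r = 16. Strike 16 from w.
t must be 10 (only option left). So q can't be 10.
That leaves w = 6.
q's domain is down to {18}, so q = 18.

q=18, r=16, s=14, t=10, u=8, v=20, w=6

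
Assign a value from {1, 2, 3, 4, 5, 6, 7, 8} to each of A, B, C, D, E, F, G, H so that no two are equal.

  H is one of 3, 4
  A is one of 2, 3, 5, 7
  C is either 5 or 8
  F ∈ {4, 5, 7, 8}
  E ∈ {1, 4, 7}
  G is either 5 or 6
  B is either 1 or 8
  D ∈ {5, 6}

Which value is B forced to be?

1

The 8 variables together cover exactly {1, 2, 3, 4, 5, 6, 7, 8} — 8 values for 8 variables — and 2 appears only in A's list, so A = 2.
Among the 7 still-open variables, 3 fits only H (and all 7 values in {1, 3, 4, 5, 6, 7, 8} must be used), so H = 3.
D and G between them cover only {5, 6} — a naked pair. Remove those values from C, F.
C has just one choice, so C = 8. Eliminate 8 elsewhere: B, F.
So B = 1.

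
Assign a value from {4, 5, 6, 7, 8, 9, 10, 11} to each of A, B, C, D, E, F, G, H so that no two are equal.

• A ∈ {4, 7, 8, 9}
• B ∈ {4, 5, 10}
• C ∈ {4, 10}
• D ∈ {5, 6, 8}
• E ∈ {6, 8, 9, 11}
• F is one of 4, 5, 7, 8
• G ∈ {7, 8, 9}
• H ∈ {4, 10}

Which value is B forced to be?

5

Among the 8 variables, 11 fits only E (and all 8 values in {4, 5, 6, 7, 8, 9, 10, 11} must be used), so E = 11.
The 7 still-open variables together cover exactly {4, 5, 6, 7, 8, 9, 10} — 7 values for 7 variables — and 6 appears only in D's list, so D = 6.
C and H between them cover only {4, 10} — a naked pair. Remove those values from A, B, F.
So B = 5.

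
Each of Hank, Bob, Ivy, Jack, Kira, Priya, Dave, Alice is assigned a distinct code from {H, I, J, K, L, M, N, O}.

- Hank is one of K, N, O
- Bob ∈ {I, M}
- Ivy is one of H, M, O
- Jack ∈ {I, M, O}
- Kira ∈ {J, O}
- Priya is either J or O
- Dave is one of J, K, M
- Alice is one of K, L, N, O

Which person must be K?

Dave

Among the 8 variables, H fits only Ivy (and all 8 values in {H, I, J, K, L, M, N, O} must be used), so Ivy = H.
Among the 7 still-open variables, L fits only Alice (and all 7 values in {I, J, K, L, M, N, O} must be used), so Alice = L.
The 6 still-open variables together cover exactly {I, J, K, M, N, O} — 6 values for 6 variables — and N appears only in Hank's list, so Hank = N.
Among the 5 still-open variables, K fits only Dave (and all 5 values in {I, J, K, M, O} must be used), so Dave = K.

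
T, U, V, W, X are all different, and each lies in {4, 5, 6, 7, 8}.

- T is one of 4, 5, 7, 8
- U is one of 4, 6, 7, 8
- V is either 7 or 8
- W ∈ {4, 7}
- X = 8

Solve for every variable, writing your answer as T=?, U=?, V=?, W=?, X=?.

X must be 8 (only option left). Strike 8 from T, U, V.
V must be 7 (only option left). Strike 7 from T, U, W.
W must be 4 (only option left). Eliminate 4 elsewhere: T, U.
T has just one choice, so T = 5.
U has just one choice, so U = 6.

T=5, U=6, V=7, W=4, X=8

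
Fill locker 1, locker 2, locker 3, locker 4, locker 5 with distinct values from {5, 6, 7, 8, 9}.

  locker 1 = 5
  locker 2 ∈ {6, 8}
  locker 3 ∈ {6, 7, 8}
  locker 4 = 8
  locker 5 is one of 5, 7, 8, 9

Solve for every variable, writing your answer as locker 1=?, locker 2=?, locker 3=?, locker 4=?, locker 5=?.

locker 1 must be 5 (only option left). Strike 5 from locker 5.
locker 4 has just one choice, so locker 4 = 8. So locker 2, locker 3, locker 5 can't be 8.
locker 2 must be 6 (only option left). Eliminate 6 elsewhere: locker 3.
locker 3 must be 7 (only option left). Eliminate 7 elsewhere: locker 5.
locker 5 has just one choice, so locker 5 = 9.

locker 1=5, locker 2=6, locker 3=7, locker 4=8, locker 5=9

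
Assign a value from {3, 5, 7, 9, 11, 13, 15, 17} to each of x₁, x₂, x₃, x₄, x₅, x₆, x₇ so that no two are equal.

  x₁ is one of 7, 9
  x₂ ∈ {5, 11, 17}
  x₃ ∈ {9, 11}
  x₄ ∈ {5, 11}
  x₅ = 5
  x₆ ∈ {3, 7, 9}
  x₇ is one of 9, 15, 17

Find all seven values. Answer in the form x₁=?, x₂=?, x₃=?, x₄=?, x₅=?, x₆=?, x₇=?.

x₅'s domain is down to {5}, so x₅ = 5. Eliminate 5 elsewhere: x₂, x₄.
That leaves x₄ = 11. Strike 11 from x₂, x₃.
x₂ must be 17 (only option left). Eliminate 17 elsewhere: x₇.
x₃'s domain is down to {9}, so x₃ = 9. Strike 9 from x₁, x₆, x₇.
x₇ must be 15 (only option left).
x₁ must be 7 (only option left). Remove 7 from x₆.
x₆'s domain is down to {3}, so x₆ = 3.

x₁=7, x₂=17, x₃=9, x₄=11, x₅=5, x₆=3, x₇=15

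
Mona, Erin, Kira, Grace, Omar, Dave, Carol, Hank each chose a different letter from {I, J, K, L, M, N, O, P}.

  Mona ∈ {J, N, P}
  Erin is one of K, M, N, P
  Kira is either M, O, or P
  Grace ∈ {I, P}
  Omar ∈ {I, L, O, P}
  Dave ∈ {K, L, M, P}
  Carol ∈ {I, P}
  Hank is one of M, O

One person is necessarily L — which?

The 8 variables together cover exactly {I, J, K, L, M, N, O, P} — 8 values for 8 variables — and J appears only in Mona's list, so Mona = J.
The 7 still-open variables together cover exactly {I, K, L, M, N, O, P} — 7 values for 7 variables — and N appears only in Erin's list, so Erin = N.
Among the 6 still-open variables, K fits only Dave (and all 6 values in {I, K, L, M, O, P} must be used), so Dave = K.
Among the 5 still-open variables, L fits only Omar (and all 5 values in {I, L, M, O, P} must be used), so Omar = L.

Omar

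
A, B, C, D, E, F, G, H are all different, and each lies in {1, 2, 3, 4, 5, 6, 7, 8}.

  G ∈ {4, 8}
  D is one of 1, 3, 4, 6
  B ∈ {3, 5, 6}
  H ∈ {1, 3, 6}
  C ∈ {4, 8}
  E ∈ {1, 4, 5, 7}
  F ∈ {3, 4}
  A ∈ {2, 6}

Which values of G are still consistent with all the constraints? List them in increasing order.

4, 8

The 8 variables draw from only 8 values {1, 2, 3, 4, 5, 6, 7, 8}, so each is used; only A can be 2, hence A = 2.
Among the 7 still-open variables, 7 fits only E (and all 7 values in {1, 3, 4, 5, 6, 7, 8} must be used), so E = 7.
Among the 6 still-open variables, 5 fits only B (and all 6 values in {1, 3, 4, 5, 6, 8} must be used), so B = 5.
C and G share exactly the 2 values {4, 8}; by pigeonhole those values go to them, so strike 4, 8 from D, F.
F's domain is down to {3}, so F = 3. Remove 3 from D, H.
No further eliminations apply; G can still be any of 4, 8.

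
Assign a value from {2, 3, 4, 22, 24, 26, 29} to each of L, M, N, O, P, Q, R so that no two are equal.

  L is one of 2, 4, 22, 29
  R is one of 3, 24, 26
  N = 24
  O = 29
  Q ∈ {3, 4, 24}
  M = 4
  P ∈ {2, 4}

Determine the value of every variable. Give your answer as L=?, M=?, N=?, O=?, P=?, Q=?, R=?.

M has just one choice, so M = 4. Eliminate 4 elsewhere: L, P, Q.
N must be 24 (only option left). Eliminate 24 elsewhere: Q, R.
That leaves O = 29. Eliminate 29 elsewhere: L.
P's domain is down to {2}, so P = 2. Remove 2 from L.
That leaves Q = 3. Eliminate 3 elsewhere: R.
R has just one choice, so R = 26.
That leaves L = 22.

L=22, M=4, N=24, O=29, P=2, Q=3, R=26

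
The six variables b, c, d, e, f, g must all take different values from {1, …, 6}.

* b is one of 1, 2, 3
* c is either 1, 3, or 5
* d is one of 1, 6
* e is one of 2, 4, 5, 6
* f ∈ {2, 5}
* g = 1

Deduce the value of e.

g has just one choice, so g = 1. Eliminate 1 elsewhere: b, c, d.
d has just one choice, so d = 6. Strike 6 from e.
The 4 still-open variables together cover exactly {2, 3, 4, 5} — 4 values for 4 variables — and 4 appears only in e's list, so e = 4.

4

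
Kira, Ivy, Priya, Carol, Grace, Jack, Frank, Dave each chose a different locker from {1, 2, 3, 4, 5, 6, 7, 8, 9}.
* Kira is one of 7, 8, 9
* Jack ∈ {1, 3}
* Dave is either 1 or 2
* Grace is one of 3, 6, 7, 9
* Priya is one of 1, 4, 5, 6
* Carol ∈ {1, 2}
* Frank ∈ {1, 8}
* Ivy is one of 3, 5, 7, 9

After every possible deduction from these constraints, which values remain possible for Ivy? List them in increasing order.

5, 7, 9

Carol and Dave between them cover only {1, 2} — a naked pair. Remove those values from Priya, Jack, Frank.
That leaves Jack = 3. Strike 3 from Ivy, Grace.
Frank has just one choice, so Frank = 8. Remove 8 from Kira.
No further eliminations apply; Ivy can still be any of 5, 7, 9.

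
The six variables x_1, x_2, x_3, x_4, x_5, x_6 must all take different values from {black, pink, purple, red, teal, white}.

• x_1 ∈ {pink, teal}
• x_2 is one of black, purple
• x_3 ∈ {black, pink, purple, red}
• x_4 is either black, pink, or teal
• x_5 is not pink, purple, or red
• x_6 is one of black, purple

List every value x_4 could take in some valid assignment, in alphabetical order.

The 6 variables together cover exactly {black, pink, purple, red, teal, white} — 6 values for 6 variables — and red appears only in x_3's list, so x_3 = red.
The 5 still-open variables together cover exactly {black, pink, purple, teal, white} — 5 values for 5 variables — and white appears only in x_5's list, so x_5 = white.
x_2 and x_6 between them cover only {black, purple} — a naked pair. Remove those values from x_4.
No further eliminations apply; x_4 can still be any of pink, teal.

pink, teal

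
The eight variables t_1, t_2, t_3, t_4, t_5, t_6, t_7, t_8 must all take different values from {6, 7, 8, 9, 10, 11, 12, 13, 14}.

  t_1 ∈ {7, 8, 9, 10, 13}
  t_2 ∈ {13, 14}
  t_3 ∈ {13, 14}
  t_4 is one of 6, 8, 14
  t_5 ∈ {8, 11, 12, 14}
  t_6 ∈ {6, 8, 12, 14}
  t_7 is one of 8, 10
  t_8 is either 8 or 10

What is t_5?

t_2 and t_3 between them cover only {13, 14} — a naked pair. Remove those values from t_1, t_4, t_5, t_6.
The 2 variables t_7 and t_8 are confined to {8, 10}, which locks those values in; drop them from t_1, t_4, t_5, t_6.
t_4's domain is down to {6}, so t_4 = 6. Remove 6 from t_6.
That leaves t_6 = 12. Strike 12 from t_5.
So t_5 = 11.

11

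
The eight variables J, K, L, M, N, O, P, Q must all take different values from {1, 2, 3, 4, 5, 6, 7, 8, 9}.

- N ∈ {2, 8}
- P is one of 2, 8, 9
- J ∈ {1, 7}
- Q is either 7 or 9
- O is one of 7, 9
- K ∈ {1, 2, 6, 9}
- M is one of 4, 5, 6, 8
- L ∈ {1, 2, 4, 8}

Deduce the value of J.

The 8 variables draw from only 8 values {1, 2, 4, 5, 6, 7, 8, 9}, so each is used; only M can be 5, hence M = 5.
The 7 still-open variables draw from only 7 values {1, 2, 4, 6, 7, 8, 9}, so each is used; only L can be 4, hence L = 4.
The 6 still-open variables together cover exactly {1, 2, 6, 7, 8, 9} — 6 values for 6 variables — and 6 appears only in K's list, so K = 6.
Among the 5 still-open variables, 1 fits only J (and all 5 values in {1, 2, 7, 8, 9} must be used), so J = 1.

1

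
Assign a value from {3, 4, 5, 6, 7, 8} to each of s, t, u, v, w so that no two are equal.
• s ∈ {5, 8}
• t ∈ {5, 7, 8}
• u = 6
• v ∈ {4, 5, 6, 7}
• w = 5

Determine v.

u has just one choice, so u = 6. Remove 6 from v.
w's domain is down to {5}, so w = 5. Strike 5 from s, t, v.
That leaves s = 8. Eliminate 8 elsewhere: t.
t has just one choice, so t = 7. So v can't be 7.
So v = 4.

4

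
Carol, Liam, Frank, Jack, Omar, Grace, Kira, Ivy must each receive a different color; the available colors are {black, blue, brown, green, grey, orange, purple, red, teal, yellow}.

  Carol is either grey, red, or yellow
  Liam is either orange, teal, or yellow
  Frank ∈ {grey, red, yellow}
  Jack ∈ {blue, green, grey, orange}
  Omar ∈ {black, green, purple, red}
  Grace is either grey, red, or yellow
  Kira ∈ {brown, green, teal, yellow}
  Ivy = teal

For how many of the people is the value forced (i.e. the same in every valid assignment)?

Ivy's domain is down to {teal}, so Ivy = teal. Eliminate teal elsewhere: Liam, Kira.
Carol, Frank, Grace between them cover only {grey, red, yellow} — a naked triple. Remove those values from Liam, Jack, Omar, Kira.
Liam's domain is down to {orange}, so Liam = orange. Remove orange from Jack.
Determined: Liam=orange, Ivy=teal. The other people each still have more than one consistent value. That makes 2.

2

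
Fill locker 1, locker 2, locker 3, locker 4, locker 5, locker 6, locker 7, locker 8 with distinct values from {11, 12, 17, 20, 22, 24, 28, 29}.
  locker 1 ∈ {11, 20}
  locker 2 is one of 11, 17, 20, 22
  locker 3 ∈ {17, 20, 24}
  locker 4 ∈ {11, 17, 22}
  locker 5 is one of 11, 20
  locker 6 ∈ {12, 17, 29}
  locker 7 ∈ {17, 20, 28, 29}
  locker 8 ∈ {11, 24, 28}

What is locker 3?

24

The 8 variables together cover exactly {11, 12, 17, 20, 22, 24, 28, 29} — 8 values for 8 variables — and 12 appears only in locker 6's list, so locker 6 = 12.
Among the 7 still-open variables, 29 fits only locker 7 (and all 7 values in {11, 17, 20, 22, 24, 28, 29} must be used), so locker 7 = 29.
Among the 6 still-open variables, 28 fits only locker 8 (and all 6 values in {11, 17, 20, 22, 24, 28} must be used), so locker 8 = 28.
The 5 still-open variables together cover exactly {11, 17, 20, 22, 24} — 5 values for 5 variables — and 24 appears only in locker 3's list, so locker 3 = 24.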